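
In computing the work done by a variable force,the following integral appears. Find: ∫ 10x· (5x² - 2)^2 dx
Let u=5x² - 2, du=10x dx
∫ u^2 du=u^3/3 + C

Answer: (5x² - 2)^3/3 + C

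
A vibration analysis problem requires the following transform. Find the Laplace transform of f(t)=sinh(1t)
L{sinh(at)}=a/(s²-a²)
L{sinh(1t)}=1/(s²-1)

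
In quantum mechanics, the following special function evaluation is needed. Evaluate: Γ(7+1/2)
Γ(n + 1/2)=(2n)!√π/(4^n·n!)
=87178291200√π/(16384·5040)=(135135/128)·√π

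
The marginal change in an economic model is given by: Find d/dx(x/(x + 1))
Quotient rule: (f/g)'=(f'g - fg')/g²
f=x, f'=1
g=x + 1, g'=1

Answer: (1·(x + 1) - x)/(x + 1)²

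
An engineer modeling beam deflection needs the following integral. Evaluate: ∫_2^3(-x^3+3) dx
Step 1: Find antiderivative F(x)=(-1/4)x^4 + 3x
Step 2: F(3) - F(2)=-45/4 - (2)=-53/4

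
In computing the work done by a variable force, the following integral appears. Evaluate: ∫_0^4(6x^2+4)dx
Step 1: Find antiderivative F(x) = 2x^3+4x
Step 2: F(4) - F(0) = 144 - (0) = 144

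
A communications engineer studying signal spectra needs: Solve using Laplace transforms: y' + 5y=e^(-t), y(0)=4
Take L: sY - 4 + 5Y = 1/(s + 1)
Y(s + 5) = 1/(s + 1) + 4
Y = 1/((s + 1)(s + 5)) + 4/(s + 5)
Partial fractions: 1/((s + 1)(s + 5)) = (1/4)/(s + 1) - (1/4)/(s + 5)
So Y = (1/4)/(s + 1) + (15/4)/(s + 5)
Inverse Laplace transform (L^(-1){1/(s + 1)} = e^(-t), L^(-1){1/(s + 5)} = e^(-5t)):

Answer: y(t) = (1/4)·e^(-t) + (15/4)·e^(-5t)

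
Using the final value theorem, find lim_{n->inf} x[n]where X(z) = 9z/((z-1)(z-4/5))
Final value theorem: lim x[n]=lim_{z->1} (z-1) * X(z)
(z-1) * X(z)=9z/(z-4/5)
As z->1: 9/(1-4/5)=9/(1/5)=45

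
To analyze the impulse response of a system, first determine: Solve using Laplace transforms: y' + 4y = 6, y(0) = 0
Take L of both sides: sY(s)-0+4Y(s) = 6/s
Y(s)(s+4) = 6/s+0
Y(s) = 6/(s(s+4))+0/(s+4)
Partial fractions: 6/(s(s+4)) = (3/2)/s - (3/2)/(s+4)
So Y(s) = (3/2)/s - (3/2)/(s+4)
Inverse transform (L^(-1){1/s} = 1, L^(-1){1/(s+4)} = e^(-4t)):

Answer: y(t) = 3/2 - (3/2)·e^(-4t)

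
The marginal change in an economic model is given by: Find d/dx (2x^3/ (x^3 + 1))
Quotient rule: (f/g)'=(f'g - fg')/g²
f=2x^3, f'=6x^2
g=x^3+1, g'=3x^2

Answer: (6x^2·(x^3+1)-6x^5)/(x^3+1)²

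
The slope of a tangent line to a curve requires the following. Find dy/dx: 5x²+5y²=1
Differentiate: 10x + 10y·(dy/dx)=0
dy/dx=-10x/(10y)=-1·(x/y)

Answer: dy/dx=-1·(x/y)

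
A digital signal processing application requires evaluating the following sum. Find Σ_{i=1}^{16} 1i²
= 1·n(n + 1)(2n + 1)/6 = 1·16·17·33/6 = 1496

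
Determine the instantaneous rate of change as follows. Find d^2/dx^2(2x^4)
Apply power rule 2 times:
d^1: 8x^3
d^2: 24x^2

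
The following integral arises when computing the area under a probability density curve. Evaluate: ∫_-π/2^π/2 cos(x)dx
Antiderivative: sin(x)
Evaluate at bounds: [sin(1·π/2)/1] - [sin(1·-π/2)/1]
= ((1) - (-1))/1 = 2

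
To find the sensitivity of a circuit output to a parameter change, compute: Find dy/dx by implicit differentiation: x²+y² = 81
Differentiate both sides: 2x+2y·(dy/dx) = 0
Solve: dy/dx = -2x/(2y) = -x/y

Answer: dy/dx = -x/y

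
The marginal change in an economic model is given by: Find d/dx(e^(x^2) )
Chain rule: d/dx[e^u] = e^u · u' where u = x^2
u' = 2x

Answer: 2x·e^(x^2)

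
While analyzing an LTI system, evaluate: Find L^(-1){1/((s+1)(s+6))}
Partial fractions: 1/((s + 1)(s + 6))=A/(s + 1) + B/(s + 6)
Cover-up: A=1/(s + 6)|_{s=-1}=1/5; B=1/(s + 1)|_{s=-6}=-1/5
L^(-1)=(1/5)e^(-t) - (1/5)e^(-6t)

Answer: (1/5)(e^(-t) - e^(-6t))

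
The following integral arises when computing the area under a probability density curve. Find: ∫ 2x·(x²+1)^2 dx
Let u=x² + 1, du=2x dx
∫ u^2 du=u^3/3 + C

Answer: (x² + 1)^3/3 + C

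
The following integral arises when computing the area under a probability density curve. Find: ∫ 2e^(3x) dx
Since d/dx[e^(3x)]=3e^(3x), we get 2/3 e^(3x) + C

Answer: (2/3)e^(3x) + C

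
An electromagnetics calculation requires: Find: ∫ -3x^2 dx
Using power rule: ∫ -3x^2 dx=-3/3 x^3+C=-x^3+C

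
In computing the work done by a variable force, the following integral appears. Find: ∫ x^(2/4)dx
Power rule: ∫ x^(1/2) dx = x^(3/2)/(3/2)+C

Answer: (2/3)·x^(3/2)+C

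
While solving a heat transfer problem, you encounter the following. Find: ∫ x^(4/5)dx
Power rule: ∫ x^(4/5) dx=x^(9/5)/(9/5) + C

Answer: (5/9)·x^(9/5) + C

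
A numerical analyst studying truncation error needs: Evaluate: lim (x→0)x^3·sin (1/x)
Squeeze theorem: -|x^3| ≤ x^3·sin(1/x) ≤ |x^3|
Since x^3 → 0 as x → 0, by squeeze theorem the limit is 0

Answer: 0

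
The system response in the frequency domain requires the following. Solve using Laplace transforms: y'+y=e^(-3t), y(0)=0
Take L: sY - 0 + Y=1/(s + 3)
Y(s + 1)=1/(s + 3) + 0
Y=1/((s + 3)(s + 1)) + 0/(s + 1)
Partial fractions: 1/((s + 3)(s + 1))=-(1/2)/(s + 3) + (1/2)/(s + 1)
So Y=-(1/2)/(s + 3) + (1/2)/(s + 1)
Inverse Laplace transform (L^(-1){1/(s + 3)}=e^(-3t), L^(-1){1/(s + 1)}=e^(-t)):

Answer: y(t)=(-1/2)·e^(-3t) + (1/2)·e^(-t)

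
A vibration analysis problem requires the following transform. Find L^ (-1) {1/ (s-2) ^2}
L^(-1){1/(s-a)^n}=t^(n-1)·e^(at)/(n-1)!
Here a=2, n=2: t^1·e^(2t)/1

Answer: t·e^(2t)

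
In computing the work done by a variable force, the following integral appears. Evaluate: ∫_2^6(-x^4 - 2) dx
Step 1: Find antiderivative F(x)=(-1/5)x^5-2x
Step 2: F(6) - F(2)=-7836/5 - (-52/5)=-7784/5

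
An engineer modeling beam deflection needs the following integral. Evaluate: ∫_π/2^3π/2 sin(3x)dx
Antiderivative: -cos(3x)/3
Evaluate at bounds: [-cos(3·3π/2)/3] - [-cos(3·π/2)/3]
= (-(0)+(0))/3 = 0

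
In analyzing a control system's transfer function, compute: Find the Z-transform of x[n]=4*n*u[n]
Z{n*u[n]}=z/(z-1)^2
By linearity: Z{4*n*u[n]}=4z/(z-1)^2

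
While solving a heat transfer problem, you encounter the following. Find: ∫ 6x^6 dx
Using power rule: ∫ 6x^6 dx=6/7 x^7 + C=(6/7)x^7 + C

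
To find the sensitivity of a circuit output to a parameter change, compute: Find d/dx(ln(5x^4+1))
Chain rule: d/dx[ln(u)]=u'/u where u=5x^4 + 1
u'=20x^3

Answer: (20x^3)/(5x^4 + 1)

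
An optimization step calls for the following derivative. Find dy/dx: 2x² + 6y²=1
Differentiate: 4x+12y·(dy/dx) = 0
dy/dx = -4x/(12y) = -(1/3)·(x/y)

Answer: dy/dx = -(1/3)·(x/y)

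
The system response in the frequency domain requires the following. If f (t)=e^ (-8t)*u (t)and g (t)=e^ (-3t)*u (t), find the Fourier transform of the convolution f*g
By the convolution theorem: F{f*g} = F(omega)*G(omega)
F(omega) = 1/(8+j*omega), G(omega) = 1/(3+j*omega)
F{f*g} = 1/((8+j*omega)(3+j*omega))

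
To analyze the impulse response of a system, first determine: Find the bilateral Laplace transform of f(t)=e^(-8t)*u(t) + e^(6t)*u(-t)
For e^(-8t) * u(t): L=1/(s + 8), Re(s) > -8
For e^(6t) * u(-t): L=-1/(s-6), Re(s) < 6
Combined: F(s)=1/(s + 8) - 1/(s-6), -8 < Re(s) < 6

Answer: 1/(s + 8) - 1/(s-6), ROC: -8 < Re(s) < 6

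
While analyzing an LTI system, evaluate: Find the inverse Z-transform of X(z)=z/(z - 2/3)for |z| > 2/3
Standard pair: z/(z-a) <-> a^n*u[n] for causal signals
With a=2/3: x[n]=(2/3)^n*u[n]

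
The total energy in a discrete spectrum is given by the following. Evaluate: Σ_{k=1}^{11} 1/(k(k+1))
Partial fractions: 1/(k(k+1)) = 1/k - 1/(k+1)
Telescoping sum: 1(1-1/12) = 1·11/12

Answer: 11/12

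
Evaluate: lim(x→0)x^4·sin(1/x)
Squeeze theorem: -|x^4| ≤ x^4·sin(1/x) ≤ |x^4|
Since x^4 → 0 as x → 0, by squeeze theorem the limit is 0

Answer: 0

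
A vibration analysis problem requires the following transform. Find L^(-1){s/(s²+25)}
L^(-1){s/(s² + w²)} = cos(wt)
Here w = 5

Answer: cos(5t)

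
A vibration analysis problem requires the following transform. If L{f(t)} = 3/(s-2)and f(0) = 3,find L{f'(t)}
L{f'(t)}=s·F(s) - f(0)=3s/(s-2) - 3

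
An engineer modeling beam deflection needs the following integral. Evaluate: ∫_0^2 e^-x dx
Antiderivative: -e^-x
Evaluate: -(e^-2-1)

Answer: (e^-2-1)/(-1)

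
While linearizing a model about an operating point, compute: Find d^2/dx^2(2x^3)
Apply power rule 2 times:
d^1: 6x^2
d^2: 12x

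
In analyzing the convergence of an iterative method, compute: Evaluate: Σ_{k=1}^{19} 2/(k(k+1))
Partial fractions: 2/(k(k+1))=2/k - 2/(k+1)
Telescoping sum: 2(1-1/20)=2·19/20

Answer: 19/10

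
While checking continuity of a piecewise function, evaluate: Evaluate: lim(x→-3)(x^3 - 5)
Polynomial is continuous, so substitute x = -3:
1·(-3)^3 - 5 = -32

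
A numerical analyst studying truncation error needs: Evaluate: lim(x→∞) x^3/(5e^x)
Apply L'Hôpital 3 times (∞/∞ each time):
Eventually get 3!/(5e^x) → 0

Answer: 0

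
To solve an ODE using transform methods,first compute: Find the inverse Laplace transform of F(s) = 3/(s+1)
L^(-1){3/(s-a)} = c·e^(at)
Here a = -1, c = 3

Answer: 3e^(-t)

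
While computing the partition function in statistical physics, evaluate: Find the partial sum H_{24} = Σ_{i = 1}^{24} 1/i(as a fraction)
H_24=1+1/2+1/3+...+1/24
=1347822955/356948592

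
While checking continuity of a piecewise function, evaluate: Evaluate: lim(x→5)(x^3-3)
Polynomial is continuous, so substitute x = 5:
1·5^3 - 3 = 122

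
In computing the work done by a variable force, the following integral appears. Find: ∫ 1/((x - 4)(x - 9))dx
Partial fractions: 1/((x-4)(x-9)) = A/(x-4)+B/(x-9)
A = -1/5, B = 1/5
∫ [-1/5· 1/(x-4)+1/5· 1/(x-9)] dx
= (1/5)[ln|x-9| - ln|x-4|]+C

Answer: (1/5)·ln|(x-9)/(x-4)|+C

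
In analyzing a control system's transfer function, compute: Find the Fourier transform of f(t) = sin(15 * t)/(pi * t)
sin(W * t)/(pi * t)=(W/pi) * sinc(W * t/pi) is the impulse response of the ideal low-pass filter with cutoff W (here W=15).
Its Fourier transform is a rectangular function:
F(omega)=1 for |omega| < 15, 0 otherwise

Answer: rect(omega/30) [i.e., 1 for |omega| < 15, 0 otherwise]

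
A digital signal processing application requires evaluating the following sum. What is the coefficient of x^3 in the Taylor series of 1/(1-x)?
1/(1-x) = Σ x^n for |x|<1
All coefficients are 1

Answer: 1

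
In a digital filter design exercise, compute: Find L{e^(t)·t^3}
First shifting: L{e^(at)f(t)} = F(s-a)
L{t^3} = 6/s^4
Shift s → s-1: 6/(s-1)^4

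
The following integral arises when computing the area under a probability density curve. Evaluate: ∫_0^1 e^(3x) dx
Antiderivative: (1/3)e^(3x)
Evaluate: (1/3)(e^3-1)

Answer: (e^3-1)/3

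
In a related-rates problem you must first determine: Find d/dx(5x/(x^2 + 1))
Quotient rule: (f/g)' = (f'g - fg')/g²
f = 5x, f' = 5
g = x^2 + 1, g' = 2x

Answer: (5·(x^2 + 1) - 10x^2)/(x^2 + 1)²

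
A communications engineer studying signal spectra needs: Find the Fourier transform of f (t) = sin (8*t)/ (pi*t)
sin(W*t)/(pi*t)=(W/pi)*sinc(W*t/pi) is the impulse response of the ideal low-pass filter with cutoff W (here W=8).
Its Fourier transform is a rectangular function:
F(omega)=1 for |omega| < 8, 0 otherwise

Answer: rect(omega/16) [i.e., 1 for |omega| < 8, 0 otherwise]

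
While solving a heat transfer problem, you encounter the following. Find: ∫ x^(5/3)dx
Power rule: ∫ x^(5/3) dx=x^(8/3)/(8/3)+C

Answer: (3/8)·x^(8/3)+C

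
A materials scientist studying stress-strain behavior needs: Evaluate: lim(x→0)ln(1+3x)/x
L'Hôpital (0/0): lim 3/(1+3x) / 1=3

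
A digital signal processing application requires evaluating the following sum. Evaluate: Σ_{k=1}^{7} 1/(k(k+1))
Partial fractions: 1/(k(k + 1)) = 1/k - 1/(k + 1)
Telescoping sum: 1(1 - 1/8) = 1·7/8

Answer: 7/8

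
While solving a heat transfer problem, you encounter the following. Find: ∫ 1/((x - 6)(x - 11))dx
Partial fractions: 1/((x-6)(x-11))=A/(x-6)+B/(x-11)
A=-1/5, B=1/5
∫ [-1/5· 1/(x-6)+1/5· 1/(x-11)] dx
=(1/5)[ln|x-11| - ln|x-6|]+C

Answer: (1/5)·ln|(x-11)/(x-6)|+C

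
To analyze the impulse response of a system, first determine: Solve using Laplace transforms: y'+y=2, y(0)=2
Take L of both sides: sY(s) - 2 + Y(s) = 2/s
Y(s)(s + 1) = 2/s + 2
Y(s) = 2/(s(s + 1)) + 2/(s + 1)
Partial fractions: 2/(s(s + 1)) = 2/s - 2/(s + 1)
So Y(s) = 2/s
Inverse transform (L^(-1){1/s} = 1, L^(-1){1/(s + 1)} = e^(-t)):

Answer: y(t) = 2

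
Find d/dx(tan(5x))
Chain rule: d/dx[tan(u)]=sec²(u)·u' where u=5x
u'=5

Answer: 5·sec²(5x)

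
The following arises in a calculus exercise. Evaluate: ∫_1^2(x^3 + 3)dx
Step 1: Find antiderivative F(x) = (1/4)x^4 + 3x
Step 2: F(2) - F(1) = 10 - (13/4) = 27/4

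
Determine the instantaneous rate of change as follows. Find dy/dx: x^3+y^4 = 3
Differentiate: 3x^2+4y^3·(dy/dx) = 0
dy/dx = -3x^2/(4y^3)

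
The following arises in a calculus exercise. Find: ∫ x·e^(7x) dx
Integration by parts: u = x, dv = e^(7x) dx
du = dx, v = e^(7x)/7
= x·e^(7x)/7 - ∫ e^(7x)/7 dx
= x·e^(7x)/7 - e^(7x)/49+C

Answer: e^(7x)(x/7-1/49)+C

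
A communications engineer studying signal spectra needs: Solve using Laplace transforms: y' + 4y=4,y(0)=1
Take L of both sides: sY(s)-1+4Y(s) = 4/s
Y(s)(s+4) = 4/s+1
Y(s) = 4/(s(s+4))+1/(s+4)
Partial fractions: 4/(s(s+4)) = 1/s - 1/(s+4)
So Y(s) = 1/s
Inverse transform (L^(-1){1/s} = 1, L^(-1){1/(s+4)} = e^(-4t)):

Answer: y(t) = 1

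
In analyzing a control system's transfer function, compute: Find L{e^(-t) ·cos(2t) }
First shifting: L{e^(at)f(t)}=F(s-a)
L{cos(2t)}=s/(s² + 4)
Shift: (s + 1)/((s + 1)² + 4)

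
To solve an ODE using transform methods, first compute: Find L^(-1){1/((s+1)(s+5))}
Partial fractions: 1/((s+1)(s+5)) = A/(s+1)+B/(s+5)
Cover-up: A = 1/(s+5)|_{s = -1} = 1/4; B = 1/(s+1)|_{s = -5} = -1/4
L^(-1) = (1/4)e^(-t) - (1/4)e^(-5t)

Answer: (1/4)(e^(-t) - e^(-5t))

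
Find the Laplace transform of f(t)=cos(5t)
L{cos(wt)} = s/(s²+w²)
L{cos(5t)} = s/(s²+25)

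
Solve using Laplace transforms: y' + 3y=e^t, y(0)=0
Take L: sY - 0 + 3Y=1/(s-1)
Y(s + 3)=1/(s-1) + 0
Y=1/((s-1)(s + 3)) + 0/(s + 3)
Partial fractions: 1/((s-1)(s + 3))=(1/4)/(s-1) - (1/4)/(s + 3)
So Y=(1/4)/(s-1) - (1/4)/(s + 3)
Inverse Laplace transform (L^(-1){1/(s-1)}=e^t, L^(-1){1/(s + 3)}=e^(-3t)):

Answer: y(t)=(1/4)·e^t - (1/4)·e^(-3t)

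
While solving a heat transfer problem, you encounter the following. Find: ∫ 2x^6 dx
Using power rule: ∫ 2x^6 dx=2/7 x^7 + C=(2/7)x^7 + C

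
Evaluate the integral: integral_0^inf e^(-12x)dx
integral_0^inf e^(-12x) dx = [-1/12 * e^(-12x)]_0^inf
= 0 - (-1/12) = 1/12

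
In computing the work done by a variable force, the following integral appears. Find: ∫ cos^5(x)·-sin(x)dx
Let u = cos(x), du = -sin(x) dx
∫ u^5 du = u^6/6 + C

Answer: cos^6(x)/6 + C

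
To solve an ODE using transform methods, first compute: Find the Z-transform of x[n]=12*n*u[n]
Z{n*u[n]} = z/(z-1)^2
By linearity: Z{12*n*u[n]} = 12z/(z-1)^2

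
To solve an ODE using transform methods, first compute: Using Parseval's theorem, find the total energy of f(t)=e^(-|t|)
Parseval's theorem: E = integral |f(t)|^2 dt = (1/2pi) integral |F(omega)|^2 domega
E = integral_{-inf}^{inf} e^(-2|t|) dt = 2*integral_0^inf e^(-2t) dt = 2/(2*1) = 1/1

Answer: 1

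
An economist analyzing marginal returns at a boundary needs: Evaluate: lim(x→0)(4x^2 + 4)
Polynomial is continuous, so substitute x=0:
4·0^2+4=4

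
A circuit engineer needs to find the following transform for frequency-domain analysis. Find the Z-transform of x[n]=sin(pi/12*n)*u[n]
Z{sin(w0 * n) * u[n]} = z * sin(w0)/(z^2 - 2z * cos(w0) + 1)
With w0 = pi/12: X(z) = z * sin(pi/12)/(z^2 - 2z * cos(pi/12) + 1)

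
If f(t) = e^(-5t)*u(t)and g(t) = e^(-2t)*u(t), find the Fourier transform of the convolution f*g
By the convolution theorem: F{f*g} = F(omega)*G(omega)
F(omega) = 1/(5 + j*omega), G(omega) = 1/(2 + j*omega)
F{f*g} = 1/((5 + j*omega)(2 + j*omega))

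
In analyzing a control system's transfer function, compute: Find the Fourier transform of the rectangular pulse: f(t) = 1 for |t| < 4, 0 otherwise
F(omega) = integral from -4 to 4 of e^(-j * omega * t) dt
= 2 * sin(4 * omega)/omega = 8 * sinc(4 * omega/pi)

Answer: 2 * sin(4 * omega)/omega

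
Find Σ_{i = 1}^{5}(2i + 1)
=2·Σ i + 1·5=2·15 + 5=35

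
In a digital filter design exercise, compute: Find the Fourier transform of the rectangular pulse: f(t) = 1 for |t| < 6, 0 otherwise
F(omega)=integral from -6 to 6 of e^(-j*omega*t) dt
=2*sin(6*omega)/omega=12*sinc(6*omega/pi)

Answer: 2*sin(6*omega)/omega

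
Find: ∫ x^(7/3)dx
Power rule: ∫ x^(7/3) dx = x^(10/3)/(10/3) + C

Answer: (3/10)·x^(10/3) + C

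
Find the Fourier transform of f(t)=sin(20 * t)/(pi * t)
sin(W*t)/(pi*t) = (W/pi)*sinc(W*t/pi) is the impulse response of the ideal low-pass filter with cutoff W (here W = 20).
Its Fourier transform is a rectangular function:
F(omega) = 1 for |omega| < 20, 0 otherwise

Answer: rect(omega/40) [i.e., 1 for |omega| < 20, 0 otherwise]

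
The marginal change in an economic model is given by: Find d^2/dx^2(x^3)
Apply power rule 2 times:
d^1: 3x^2
d^2: 6x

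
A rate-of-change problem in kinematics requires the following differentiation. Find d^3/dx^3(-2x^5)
Apply power rule 3 times:
d^1: -10x^4
d^2: -40x^3
d^3: -120x^2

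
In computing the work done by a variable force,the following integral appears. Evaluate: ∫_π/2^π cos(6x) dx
Antiderivative: sin(6x)/6
Evaluate at bounds: [sin(6·π)/6] - [sin(6·π/2)/6]
= ((0) - (0))/6 = 0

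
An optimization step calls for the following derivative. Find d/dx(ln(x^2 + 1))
Chain rule: d/dx[ln(u)] = u'/u where u = x^2+1
u' = 2x

Answer: (2x)/(x^2+1)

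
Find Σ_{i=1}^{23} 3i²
=3·n(n+1)(2n+1)/6=3·23·24·47/6=12972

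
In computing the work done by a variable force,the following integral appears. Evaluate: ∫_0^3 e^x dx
Antiderivative: e^x
Evaluate: (e^3 - 1)

Answer: e^3 - 1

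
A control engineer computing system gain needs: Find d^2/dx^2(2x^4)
Apply power rule 2 times:
d^1: 8x^3
d^2: 24x^2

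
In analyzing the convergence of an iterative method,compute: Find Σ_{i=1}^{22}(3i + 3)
= 3·Σ i+3·22 = 3·253+66 = 825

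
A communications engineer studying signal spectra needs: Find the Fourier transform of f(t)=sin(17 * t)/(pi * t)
sin(W * t)/(pi * t) = (W/pi) * sinc(W * t/pi) is the impulse response of the ideal low-pass filter with cutoff W (here W = 17).
Its Fourier transform is a rectangular function:
F(omega) = 1 for |omega| < 17, 0 otherwise

Answer: rect(omega/34) [i.e., 1 for |omega| < 17, 0 otherwise]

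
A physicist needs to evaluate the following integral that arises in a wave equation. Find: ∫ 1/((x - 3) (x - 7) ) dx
Partial fractions: 1/((x-3)(x-7)) = A/(x-3)+B/(x-7)
A = -1/4, B = 1/4
∫ [-1/4· 1/(x-3)+1/4· 1/(x-7)] dx
= (1/4)[ln|x-7| - ln|x-3|]+C

Answer: (1/4)·ln|(x-7)/(x-3)|+C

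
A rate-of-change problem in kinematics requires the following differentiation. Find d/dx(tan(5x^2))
Chain rule: d/dx[tan(u)]=sec²(u)·u' where u=5x^2
u'=10x

Answer: 10x·sec²(5x^2)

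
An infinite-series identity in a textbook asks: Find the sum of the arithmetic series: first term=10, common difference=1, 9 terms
Last term: a_n = 10 + (9 - 1)·1 = 18
Sum = n(a_1 + a_n)/2 = 9(10 + 18)/2 = 126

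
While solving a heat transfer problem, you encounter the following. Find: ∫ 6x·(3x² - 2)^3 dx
Let u=3x² - 2, du=6x dx
∫ u^3 du=u^4/4+C

Answer: (3x² - 2)^4/4+C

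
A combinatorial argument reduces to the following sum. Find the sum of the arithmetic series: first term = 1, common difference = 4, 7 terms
Last term: a_n=1+(7-1)·4=25
Sum=n(a_1+a_n)/2=7(1+25)/2=91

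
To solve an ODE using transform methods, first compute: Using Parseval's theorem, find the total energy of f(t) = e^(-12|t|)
Parseval's theorem: E=integral |f(t)|^2 dt=(1/2pi) integral |F(omega)|^2 domega
E=integral_{-inf}^{inf} e^(-24|t|) dt=2*integral_0^inf e^(-24t) dt=2/(2*12)=1/12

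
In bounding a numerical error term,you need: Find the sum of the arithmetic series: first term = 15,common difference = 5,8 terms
Last term: a_n=15 + (8 - 1)·5=50
Sum=n(a_1 + a_n)/2=8(15 + 50)/2=260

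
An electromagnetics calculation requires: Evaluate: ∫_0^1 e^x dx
Antiderivative: e^x
Evaluate: (e^1-1)

Answer: e^1-1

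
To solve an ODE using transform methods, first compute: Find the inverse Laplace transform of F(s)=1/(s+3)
L^(-1){1/(s-a)} = c·e^(at)
Here a = -3, c = 1

Answer: e^(-3t)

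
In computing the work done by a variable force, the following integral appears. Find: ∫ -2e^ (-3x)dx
Since d/dx[e^(-3x)] = -3e^(-3x), we get 2/3 e^(-3x) + C

Answer: (2/3)e^(-3x) + C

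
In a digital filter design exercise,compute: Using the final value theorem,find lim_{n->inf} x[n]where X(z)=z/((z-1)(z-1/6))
Final value theorem: lim x[n]=lim_{z->1} (z-1)*X(z)
(z-1)*X(z)=z/(z-1/6)
As z->1: 1/(1-1/6)=1/(5/6)=6/5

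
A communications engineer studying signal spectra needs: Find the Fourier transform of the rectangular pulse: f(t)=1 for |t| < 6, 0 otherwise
F(omega)=integral from -6 to 6 of e^(-j*omega*t) dt
=2*sin(6*omega)/omega=12*sinc(6*omega/pi)

Answer: 2*sin(6*omega)/omega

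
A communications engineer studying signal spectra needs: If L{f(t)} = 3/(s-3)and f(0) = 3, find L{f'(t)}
L{f'(t)}=s·F(s) - f(0)=3s/(s-3)-3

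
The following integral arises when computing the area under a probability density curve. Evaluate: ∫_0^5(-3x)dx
Step 1: Find antiderivative F(x) = (-3/2)x^2
Step 2: F(5) - F(0) = -75/2 - (0) = -75/2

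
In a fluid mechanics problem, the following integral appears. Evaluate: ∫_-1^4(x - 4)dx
Step 1: Find antiderivative F(x)=(1/2)x^2-4x
Step 2: F(4) - F(-1)=-8 - (9/2)=-25/2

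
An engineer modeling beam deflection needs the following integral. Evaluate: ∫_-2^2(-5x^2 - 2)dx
Step 1: Find antiderivative F(x)=(-5/3)x^3 - 2x
Step 2: F(2) - F(-2)=-52/3 - (52/3)=-104/3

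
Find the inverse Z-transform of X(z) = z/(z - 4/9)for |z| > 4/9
Standard pair: z/(z-a) <-> a^n*u[n] for causal signals
With a = 4/9: x[n] = (4/9)^n*u[n]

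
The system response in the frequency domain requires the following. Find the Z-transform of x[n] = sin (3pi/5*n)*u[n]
Z{sin(w0 * n) * u[n]}=z * sin(w0)/(z^2-2z * cos(w0)+1)
With w0=3pi/5: X(z)=z * sin(3pi/5)/(z^2-2z * cos(3pi/5)+1)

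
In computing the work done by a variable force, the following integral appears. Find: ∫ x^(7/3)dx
Power rule: ∫ x^(7/3) dx = x^(10/3)/(10/3)+C

Answer: (3/10)·x^(10/3)+C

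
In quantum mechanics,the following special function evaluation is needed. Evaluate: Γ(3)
Γ(n)=(n-1)! for positive integers
Γ(3)=2!=2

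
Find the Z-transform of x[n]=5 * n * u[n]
Z{n * u[n]} = z/(z-1)^2
By linearity: Z{5 * n * u[n]} = 5z/(z-1)^2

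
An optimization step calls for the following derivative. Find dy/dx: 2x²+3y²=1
Differentiate: 4x+6y·(dy/dx)=0
dy/dx=-4x/(6y)=-(2/3)·(x/y)

Answer: dy/dx=-(2/3)·(x/y)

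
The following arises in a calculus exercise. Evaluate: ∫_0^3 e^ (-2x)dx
Antiderivative: (1/(-2))e^(-2x)
Evaluate: (1/(-2))(e^-6 - 1)

Answer: (e^-6 - 1)/(-2)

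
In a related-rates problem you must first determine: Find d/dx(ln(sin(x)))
Chain rule: d/dx[ln(u)]=u'/u where u=sin(x)
u'=cos(x)

Answer: (cos(x))/(sin(x))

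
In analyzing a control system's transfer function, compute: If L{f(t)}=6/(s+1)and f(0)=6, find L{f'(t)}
L{f'(t)}=s·F(s) - f(0)=6s/(s + 1) - 6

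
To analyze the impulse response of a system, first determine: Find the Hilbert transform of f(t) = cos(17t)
The Hilbert transform shifts each frequency component by -pi/2.
H{cos(wt)}=sin(wt)
With w=17: H{cos(17t)}=sin(17t)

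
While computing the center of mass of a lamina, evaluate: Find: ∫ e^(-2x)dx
Since d/dx[e^(-2x)] = -2e^(-2x), we get -1/2 e^(-2x)+C

Answer: (-1/2)e^(-2x)+C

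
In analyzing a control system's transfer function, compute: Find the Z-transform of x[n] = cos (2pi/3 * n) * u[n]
Z{cos(w0*n)*u[n]} = z(z - cos(w0))/(z^2 - 2z*cos(w0) + 1)
With w0 = 2pi/3: X(z) = z(z - cos(2pi/3))/(z^2 - 2z*cos(2pi/3) + 1)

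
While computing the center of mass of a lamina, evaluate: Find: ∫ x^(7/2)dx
Power rule: ∫ x^(7/2) dx = x^(9/2)/(9/2)+C

Answer: (2/9)·x^(9/2)+C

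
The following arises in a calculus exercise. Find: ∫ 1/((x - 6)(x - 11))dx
Partial fractions: 1/((x-6)(x-11))=A/(x-6)+B/(x-11)
A=-1/5, B=1/5
∫ [-1/5· 1/(x-6)+1/5· 1/(x-11)] dx
=(1/5)[ln|x-11| - ln|x-6|]+C

Answer: (1/5)·ln|(x-11)/(x-6)|+C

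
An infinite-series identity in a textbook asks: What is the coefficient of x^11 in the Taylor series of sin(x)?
sin(x)=Σ (-1)^k x^(2k+1)/(2k+1)!
For x^11: (-1)^5/11!=-1/39916800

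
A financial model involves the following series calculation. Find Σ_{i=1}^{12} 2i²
=2·n(n+1)(2n+1)/6=2·12·13·25/6=1300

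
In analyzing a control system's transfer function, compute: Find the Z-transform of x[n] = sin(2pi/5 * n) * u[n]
Z{sin(w0 * n) * u[n]} = z * sin(w0)/(z^2-2z * cos(w0)+1)
With w0 = 2pi/5: X(z) = z * sin(2pi/5)/(z^2-2z * cos(2pi/5)+1)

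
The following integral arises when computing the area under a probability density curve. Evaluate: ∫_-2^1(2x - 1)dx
Step 1: Find antiderivative F(x) = x^2 - x
Step 2: F(1) - F(-2) = 0 - (6) = -6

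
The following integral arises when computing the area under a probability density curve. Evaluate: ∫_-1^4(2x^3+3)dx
Step 1: Find antiderivative F(x) = (1/2)x^4+3x
Step 2: F(4) - F(-1) = 140 - (-5/2) = 285/2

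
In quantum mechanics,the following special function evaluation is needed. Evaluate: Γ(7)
Γ(n) = (n-1)! for positive integers
Γ(7) = 6! = 720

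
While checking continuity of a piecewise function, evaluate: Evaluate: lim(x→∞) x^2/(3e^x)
Apply L'Hôpital 2 times (∞/∞ each time):
Eventually get 2!/(3e^x) → 0

Answer: 0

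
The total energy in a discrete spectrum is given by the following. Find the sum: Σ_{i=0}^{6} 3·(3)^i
Geometric series: S = a(1 - r^n)/(1 - r)
a = 3, r = 3, n = 7
S = 3(1-2187)/-2 = 3279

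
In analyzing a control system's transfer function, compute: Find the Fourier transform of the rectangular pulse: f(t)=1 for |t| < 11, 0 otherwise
F(omega)=integral from -11 to 11 of e^(-j*omega*t) dt
=2*sin(11*omega)/omega=22*sinc(11*omega/pi)

Answer: 2*sin(11*omega)/omega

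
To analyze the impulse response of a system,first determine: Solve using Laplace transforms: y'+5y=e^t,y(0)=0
Take L: sY - 0 + 5Y=1/(s-1)
Y(s + 5)=1/(s-1) + 0
Y=1/((s-1)(s + 5)) + 0/(s + 5)
Partial fractions: 1/((s-1)(s + 5))=(1/6)/(s-1) - (1/6)/(s + 5)
So Y=(1/6)/(s-1) - (1/6)/(s + 5)
Inverse Laplace transform (L^(-1){1/(s-1)}=e^t, L^(-1){1/(s + 5)}=e^(-5t)):

Answer: y(t)=(1/6)·e^t - (1/6)·e^(-5t)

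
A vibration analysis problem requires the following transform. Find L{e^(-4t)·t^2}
First shifting: L{e^(at)f(t)}=F(s-a)
L{t^2}=2/s^3
Shift s → s+4: 2/(s+4)^3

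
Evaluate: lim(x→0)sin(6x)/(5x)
L'Hôpital (0/0): lim 6cos(6x)/5=6/5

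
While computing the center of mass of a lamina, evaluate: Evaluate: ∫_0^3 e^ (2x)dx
Antiderivative: (1/2)e^(2x)
Evaluate: (1/2)(e^6 - 1)

Answer: (e^6 - 1)/2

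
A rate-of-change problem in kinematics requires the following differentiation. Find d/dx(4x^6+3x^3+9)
Power rule: d/dx(ax^n)=n·a·x^(n-1)
Term by term: 24·x^5+9·x^2

Answer: 24x^5+9x^2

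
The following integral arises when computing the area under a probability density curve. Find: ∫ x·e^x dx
Integration by parts: u = x, dv = e^x dx
du = dx, v = e^x
= x·e^x - ∫ e^x dx
= x·e^x - e^x + C

Answer: e^x(x - 1) + C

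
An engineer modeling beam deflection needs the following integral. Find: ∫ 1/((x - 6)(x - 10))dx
Partial fractions: 1/((x-6)(x-10))=A/(x-6) + B/(x-10)
A=-1/4, B=1/4
∫ [-1/4· 1/(x-6) + 1/4· 1/(x-10)] dx
=(1/4)[ln|x-10| - ln|x-6|] + C

Answer: (1/4)·ln|(x-10)/(x-6)| + C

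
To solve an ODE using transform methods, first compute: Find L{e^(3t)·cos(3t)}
First shifting: L{e^(at)f(t)}=F(s-a)
L{cos(3t)}=s/(s² + 9)
Shift: (s-3)/((s-3)² + 9)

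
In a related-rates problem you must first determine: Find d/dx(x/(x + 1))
Quotient rule: (f/g)' = (f'g - fg')/g²
f = x, f' = 1
g = x + 1, g' = 1

Answer: (1·(x + 1) - x)/(x + 1)²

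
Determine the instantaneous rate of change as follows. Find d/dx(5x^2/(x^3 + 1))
Quotient rule: (f/g)' = (f'g - fg')/g²
f = 5x^2, f' = 10x
g = x^3 + 1, g' = 3x^2

Answer: (10x·(x^3 + 1) - 15x^4)/(x^3 + 1)²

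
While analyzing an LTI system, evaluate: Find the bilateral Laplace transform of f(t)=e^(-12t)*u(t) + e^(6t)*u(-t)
For e^(-12t) * u(t): L = 1/(s + 12), Re(s) > -12
For e^(6t) * u(-t): L = -1/(s-6), Re(s) < 6
Combined: F(s) = 1/(s + 12) - 1/(s-6), -12 < Re(s) < 6

Answer: 1/(s + 12) - 1/(s-6), ROC: -12 < Re(s) < 6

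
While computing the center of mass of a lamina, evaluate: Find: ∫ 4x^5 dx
Using power rule: ∫ 4x^5 dx=4/6 x^6 + C=(2/3)x^6 + C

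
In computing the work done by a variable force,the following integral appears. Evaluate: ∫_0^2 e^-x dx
Antiderivative: -e^-x
Evaluate: -(e^-2 - 1)

Answer: (e^-2 - 1)/(-1)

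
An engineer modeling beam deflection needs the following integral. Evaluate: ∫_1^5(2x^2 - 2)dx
Step 1: Find antiderivative F(x)=(2/3)x^3 - 2x
Step 2: F(5) - F(1)=220/3 - (-4/3)=224/3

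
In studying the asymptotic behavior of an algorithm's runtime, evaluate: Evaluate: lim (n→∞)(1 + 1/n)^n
This is the definition of e^1: lim(1 + 1/n)^n=e^1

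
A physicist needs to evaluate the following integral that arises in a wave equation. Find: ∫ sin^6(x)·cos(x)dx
Let u=sin(x), du=cos(x) dx
∫ u^6 du=u^7/7+C

Answer: sin^7(x)/7+C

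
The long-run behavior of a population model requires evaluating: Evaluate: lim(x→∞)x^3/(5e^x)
Apply L'Hôpital 3 times (∞/∞ each time):
Eventually get 3!/(5e^x) → 0

Answer: 0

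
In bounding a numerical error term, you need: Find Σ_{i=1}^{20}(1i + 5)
= 1·Σ i+5·20 = 1·210+100 = 310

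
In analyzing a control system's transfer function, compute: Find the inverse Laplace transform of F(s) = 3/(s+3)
L^(-1){3/(s-a)}=c·e^(at)
Here a=-3, c=3

Answer: 3e^(-3t)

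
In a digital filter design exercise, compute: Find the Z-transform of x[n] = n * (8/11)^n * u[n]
Using the property Z{n * a^n * u[n]} = az/(z-a)^2
With a = 8/11: X(z) = (8/11)z/(z - 8/11)^2, |z| > 8/11

Answer: (8/11)z/(z - 8/11)^2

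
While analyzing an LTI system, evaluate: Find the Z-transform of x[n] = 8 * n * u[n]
Z{n*u[n]}=z/(z-1)^2
By linearity: Z{8*n*u[n]}=8z/(z-1)^2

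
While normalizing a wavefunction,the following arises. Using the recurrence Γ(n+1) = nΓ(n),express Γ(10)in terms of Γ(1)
Γ(10) = 9Γ(9) = 9·8Γ(8) = ... = 9!·Γ(1) = 362880·Γ(1)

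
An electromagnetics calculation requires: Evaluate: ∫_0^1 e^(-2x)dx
Antiderivative: (1/(-2))e^(-2x)
Evaluate: (1/(-2))(e^-2 - 1)

Answer: (e^-2 - 1)/(-2)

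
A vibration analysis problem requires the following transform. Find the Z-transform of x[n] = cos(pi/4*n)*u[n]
Z{cos(w0 * n) * u[n]}=z(z - cos(w0))/(z^2 - 2z * cos(w0) + 1)
With w0=pi/4: X(z)=z(z - cos(pi/4))/(z^2 - 2z * cos(pi/4) + 1)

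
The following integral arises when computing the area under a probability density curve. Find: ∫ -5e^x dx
Since d/dx[e^x] = +e^x, we get -5e^x+C

Answer: -5e^x+C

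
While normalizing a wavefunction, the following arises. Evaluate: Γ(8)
Γ(n) = (n-1)! for positive integers
Γ(8) = 7! = 5040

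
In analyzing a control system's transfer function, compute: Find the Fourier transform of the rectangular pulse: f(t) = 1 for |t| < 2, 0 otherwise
F(omega) = integral from -2 to 2 of e^(-j * omega * t) dt
= 2 * sin(2 * omega)/omega = 4 * sinc(2 * omega/pi)

Answer: 2 * sin(2 * omega)/omega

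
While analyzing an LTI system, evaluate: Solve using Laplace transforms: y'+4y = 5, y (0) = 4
Take L of both sides: sY(s) - 4 + 4Y(s) = 5/s
Y(s)(s + 4) = 5/s + 4
Y(s) = 5/(s(s + 4)) + 4/(s + 4)
Partial fractions: 5/(s(s + 4)) = (5/4)/s - (5/4)/(s + 4)
So Y(s) = (5/4)/s + (11/4)/(s + 4)
Inverse transform (L^(-1){1/s} = 1, L^(-1){1/(s + 4)} = e^(-4t)):

Answer: y(t) = 5/4 + (11/4)·e^(-4t)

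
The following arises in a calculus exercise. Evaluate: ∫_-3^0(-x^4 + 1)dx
Step 1: Find antiderivative F(x)=(-1/5)x^5 + x
Step 2: F(0) - F(-3)=0 - (228/5)=-228/5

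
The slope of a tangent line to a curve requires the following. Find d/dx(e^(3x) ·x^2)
Product rule: (fg)' = f'g + fg'
f = e^(3x), f' = 3·e^(3x)
g = x^2, g' = 2x

Answer: 3·e^(3x)·x^2 + 2·e^(3x)·x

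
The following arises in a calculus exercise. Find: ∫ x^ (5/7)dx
Power rule: ∫ x^(5/7) dx=x^(12/7)/(12/7)+C

Answer: (7/12)·x^(12/7)+C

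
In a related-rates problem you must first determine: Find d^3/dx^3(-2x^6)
Apply power rule 3 times:
d^1: -12x^5
d^2: -60x^4
d^3: -240x^3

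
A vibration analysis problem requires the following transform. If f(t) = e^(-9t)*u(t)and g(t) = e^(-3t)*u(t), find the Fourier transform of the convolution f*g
By the convolution theorem: F{f * g} = F(omega) * G(omega)
F(omega) = 1/(9 + j * omega), G(omega) = 1/(3 + j * omega)
F{f * g} = 1/((9 + j * omega)(3 + j * omega))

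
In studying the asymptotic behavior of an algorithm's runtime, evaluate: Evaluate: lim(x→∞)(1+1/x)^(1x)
Rewrite as [(1+1/x)^x]^1.
lim(1+1/x)^x = e^1, so limit = (e^1)^1 = e^1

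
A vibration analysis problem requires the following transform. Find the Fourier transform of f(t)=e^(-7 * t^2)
The Fourier transform of a Gaussian e^(-a * t^2) is sqrt(pi/a) * e^(-omega^2/(4a)).
With a = 7: F(omega) = sqrt(pi/7) * e^(-omega^2/28)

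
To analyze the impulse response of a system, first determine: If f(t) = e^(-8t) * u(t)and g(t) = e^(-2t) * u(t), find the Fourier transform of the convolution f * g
By the convolution theorem: F{f*g}=F(omega)*G(omega)
F(omega)=1/(8+j*omega), G(omega)=1/(2+j*omega)
F{f*g}=1/((8+j*omega)(2+j*omega))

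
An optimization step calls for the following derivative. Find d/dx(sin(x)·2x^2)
Product rule: (fg)'=f'g+fg'
f=sin(x), f'=cos(x)
g=2x^2, g'=4x

Answer: 2·cos(x)·x^2+4·sin(x)·x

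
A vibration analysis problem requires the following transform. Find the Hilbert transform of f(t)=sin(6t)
The Hilbert transform shifts each frequency component by -pi/2.
H{sin(wt)} = -cos(wt)
With w = 6: H{sin(6t)} = -cos(6t)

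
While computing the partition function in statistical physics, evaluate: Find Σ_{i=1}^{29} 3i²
=3·n(n+1)(2n+1)/6=3·29·30·59/6=25665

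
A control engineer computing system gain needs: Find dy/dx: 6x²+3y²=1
Differentiate: 12x + 6y·(dy/dx)=0
dy/dx=-12x/(6y)=-2·(x/y)

Answer: dy/dx=-2·(x/y)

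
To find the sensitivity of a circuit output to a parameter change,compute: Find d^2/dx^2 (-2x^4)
Apply power rule 2 times:
d^1: -8x^3
d^2: -24x^2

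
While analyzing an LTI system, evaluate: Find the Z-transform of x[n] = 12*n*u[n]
Z{n*u[n]} = z/(z-1)^2
By linearity: Z{12*n*u[n]} = 12z/(z-1)^2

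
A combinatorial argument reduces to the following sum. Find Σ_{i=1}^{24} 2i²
= 2·n(n+1)(2n+1)/6 = 2·24·25·49/6 = 9800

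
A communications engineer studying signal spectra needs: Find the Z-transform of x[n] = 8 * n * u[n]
Z{n * u[n]} = z/(z-1)^2
By linearity: Z{8 * n * u[n]} = 8z/(z-1)^2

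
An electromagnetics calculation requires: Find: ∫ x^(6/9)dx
Power rule: ∫ x^(2/3) dx=x^(5/3)/(5/3) + C

Answer: (3/5)·x^(5/3) + C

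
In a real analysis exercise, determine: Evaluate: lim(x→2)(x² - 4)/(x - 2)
Factor: (x² - 4) = (x-2)(x + 2)
Cancel (x-2): lim(x→2) (x + 2) = 4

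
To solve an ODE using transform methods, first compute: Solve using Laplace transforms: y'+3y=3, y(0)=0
Take L of both sides: sY(s) - 0 + 3Y(s) = 3/s
Y(s)(s + 3) = 3/s + 0
Y(s) = 3/(s(s + 3)) + 0/(s + 3)
Partial fractions: 3/(s(s + 3)) = 1/s - 1/(s + 3)
So Y(s) = 1/s - 1/(s + 3)
Inverse transform (L^(-1){1/s} = 1, L^(-1){1/(s + 3)} = e^(-3t)):

Answer: y(t) = 1 - e^(-3t)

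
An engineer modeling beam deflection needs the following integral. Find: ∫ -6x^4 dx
Using power rule: ∫ -6x^4 dx=-6/5 x^5+C=(-6/5)x^5+C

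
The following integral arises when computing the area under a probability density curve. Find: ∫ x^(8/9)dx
Power rule: ∫ x^(8/9) dx = x^(17/9)/(17/9) + C

Answer: (9/17)·x^(17/9) + C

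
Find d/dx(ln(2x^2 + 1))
Chain rule: d/dx[ln(u)] = u'/u where u = 2x^2+1
u' = 4x

Answer: (4x)/(2x^2+1)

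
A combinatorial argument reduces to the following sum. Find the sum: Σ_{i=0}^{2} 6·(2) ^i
Geometric series: S=a(1 - r^n)/(1 - r)
a=6, r=2, n=3
S=6(1 - 8)/-1=42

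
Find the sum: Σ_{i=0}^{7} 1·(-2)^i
Geometric series: S = a(1 - r^n)/(1 - r)
a = 1, r = -2, n = 8
S = 1(1-256)/3 = -85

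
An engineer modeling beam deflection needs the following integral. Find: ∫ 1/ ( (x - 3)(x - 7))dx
Partial fractions: 1/((x-3)(x-7))=A/(x-3) + B/(x-7)
A=-1/4, B=1/4
∫ [-1/4· 1/(x-3) + 1/4· 1/(x-7)] dx
=(1/4)[ln|x-7| - ln|x-3|] + C

Answer: (1/4)·ln|(x-7)/(x-3)| + C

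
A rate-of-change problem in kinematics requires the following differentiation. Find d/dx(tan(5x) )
Chain rule: d/dx[tan(u)]=sec²(u)·u' where u=5x
u'=5

Answer: 5·sec²(5x)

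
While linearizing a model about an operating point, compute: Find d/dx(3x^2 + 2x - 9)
Power rule: d/dx(ax^n)=n·a·x^(n-1)
Term by term: 6·x+2

Answer: 6x+2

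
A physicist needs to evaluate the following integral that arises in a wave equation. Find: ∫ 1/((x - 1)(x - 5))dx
Partial fractions: 1/((x-1)(x-5))=A/(x-1)+B/(x-5)
A=-1/4, B=1/4
∫ [-1/4· 1/(x-1)+1/4· 1/(x-5)] dx
=(1/4)[ln|x-5| - ln|x-1|]+C

Answer: (1/4)·ln|(x-5)/(x-1)|+C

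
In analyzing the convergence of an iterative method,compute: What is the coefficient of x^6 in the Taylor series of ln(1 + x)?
ln(1+x)=Σ (-1)^(n+1) x^n/n
Coefficient of x^6=(-1)^7/6=-1/6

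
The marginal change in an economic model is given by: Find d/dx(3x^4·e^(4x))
Product rule: (fg)'=f'g+fg'
f=3x^4, f'=12x^3
g=e^(4x), g'=4·e^(4x)

Answer: 12x^3·e^(4x)+12x^4·e^(4x)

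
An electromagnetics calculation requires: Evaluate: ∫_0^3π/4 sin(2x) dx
Antiderivative: -cos(2x)/2
Evaluate at bounds: [-cos(2·3π/4)/2] - [-cos(2·0)/2]
=(-(0) + (1))/2=1/2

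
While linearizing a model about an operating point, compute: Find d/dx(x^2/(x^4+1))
Quotient rule: (f/g)' = (f'g - fg')/g²
f = x^2, f' = 2x
g = x^4 + 1, g' = 4x^3

Answer: (2x·(x^4 + 1) - 4x^5)/(x^4 + 1)²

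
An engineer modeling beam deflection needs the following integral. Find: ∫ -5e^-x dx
Since d/dx[e^-x] = - e^-x, we get 5e^-x + C

Answer: 5e^-x + C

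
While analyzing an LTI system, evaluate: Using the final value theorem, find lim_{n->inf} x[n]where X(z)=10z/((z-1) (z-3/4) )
Final value theorem: lim x[n] = lim_{z->1} (z-1) * X(z)
(z-1) * X(z) = 10z/(z-3/4)
As z->1: 10/(1-3/4) = 10/(1/4) = 40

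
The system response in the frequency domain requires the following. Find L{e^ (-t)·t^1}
First shifting: L{e^(at)f(t)}=F(s-a)
L{t^1}=1/s^2
Shift s → s+1: 1/(s+1)^2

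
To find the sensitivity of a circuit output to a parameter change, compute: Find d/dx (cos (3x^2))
Chain rule: d/dx[cos(u)] = -sin(u)·u' where u = 3x^2
u' = 6x

Answer: -6x·sin(3x^2)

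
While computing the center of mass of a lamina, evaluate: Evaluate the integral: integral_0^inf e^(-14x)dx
integral_0^inf e^(-14x) dx=[-1/14*e^(-14x)]_0^inf
=0 - (-1/14)=1/14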